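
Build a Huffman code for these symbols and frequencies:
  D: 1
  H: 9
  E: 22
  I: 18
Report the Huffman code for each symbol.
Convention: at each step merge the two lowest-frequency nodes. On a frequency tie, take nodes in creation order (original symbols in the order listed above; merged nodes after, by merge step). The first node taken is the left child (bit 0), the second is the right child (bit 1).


Huffman tree construction:
Step 1: Merge D(1) + H(9) = 10
Step 2: Merge (D+H)(10) + I(18) = 28
Step 3: Merge E(22) + ((D+H)+I)(28) = 50
Read each symbol's code off the tree from the root (left child = 0, right child = 1).

Codes:
  D: 100 (length 3)
  H: 101 (length 3)
  E: 0 (length 1)
  I: 11 (length 2)
Average code length: 88/50 = 1.7600 bits/symbol


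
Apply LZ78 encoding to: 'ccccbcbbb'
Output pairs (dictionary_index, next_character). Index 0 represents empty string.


LZ78 encoding steps:
Dictionary: {0: ''}
Step 1: w='' (idx 0), next='c' -> output (0, 'c'), add 'c' as idx 1
Step 2: w='c' (idx 1), next='c' -> output (1, 'c'), add 'cc' as idx 2
Step 3: w='c' (idx 1), next='b' -> output (1, 'b'), add 'cb' as idx 3
Step 4: w='cb' (idx 3), next='b' -> output (3, 'b'), add 'cbb' as idx 4
Step 5: w='' (idx 0), next='b' -> output (0, 'b'), add 'b' as idx 5


Encoded: [(0, 'c'), (1, 'c'), (1, 'b'), (3, 'b'), (0, 'b')]


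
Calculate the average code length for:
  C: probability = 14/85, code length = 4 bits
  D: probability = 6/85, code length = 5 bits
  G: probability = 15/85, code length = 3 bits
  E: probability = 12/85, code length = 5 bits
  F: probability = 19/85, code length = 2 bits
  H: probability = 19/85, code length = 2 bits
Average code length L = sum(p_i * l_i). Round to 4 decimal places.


Weighted contributions p_i * l_i:
  C: (14/85) * 4 = 56/85
  D: (6/85) * 5 = 30/85
  G: (15/85) * 3 = 45/85
  E: (12/85) * 5 = 60/85
  F: (19/85) * 2 = 38/85
  H: (19/85) * 2 = 38/85
Sum = (56 + 30 + 45 + 60 + 38 + 38)/85 = 267/85

L = 267/85 = 3.1412 bits/symbol


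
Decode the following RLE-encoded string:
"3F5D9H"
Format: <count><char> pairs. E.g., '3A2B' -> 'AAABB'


Expanding each <count><char> pair:
  3F -> 'FFF'
  5D -> 'DDDDD'
  9H -> 'HHHHHHHHH'

Decoded = FFFDDDDDHHHHHHHHH


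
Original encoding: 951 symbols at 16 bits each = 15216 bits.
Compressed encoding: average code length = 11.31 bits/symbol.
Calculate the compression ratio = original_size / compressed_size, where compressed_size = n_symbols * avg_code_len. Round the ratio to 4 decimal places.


original_size = n_symbols * orig_bits = 951 * 16 = 15216 bits
compressed_size = n_symbols * avg_code_len = 951 * 11.31 = 10755.81 bits
ratio = original_size / compressed_size = 15216 / 10755.81 = 1.4147

Compression ratio = 1.4147


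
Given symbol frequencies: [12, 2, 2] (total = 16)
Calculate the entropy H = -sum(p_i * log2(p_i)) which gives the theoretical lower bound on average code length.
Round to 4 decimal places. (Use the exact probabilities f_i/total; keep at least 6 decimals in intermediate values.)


Per-symbol terms -p_i * log2(p_i) with p_i = f_i/16:
  p = 12/16 = 0.750000: log2(p) = -0.415037, -p*log2(p) = 0.311278
  p = 2/16 = 0.125000: log2(p) = -3.000000, -p*log2(p) = 0.375000
  p = 2/16 = 0.125000: log2(p) = -3.000000, -p*log2(p) = 0.375000
H = 0.311278 + 0.375000 + 0.375000 = 1.061278

H = 1.0613 bits/symbol


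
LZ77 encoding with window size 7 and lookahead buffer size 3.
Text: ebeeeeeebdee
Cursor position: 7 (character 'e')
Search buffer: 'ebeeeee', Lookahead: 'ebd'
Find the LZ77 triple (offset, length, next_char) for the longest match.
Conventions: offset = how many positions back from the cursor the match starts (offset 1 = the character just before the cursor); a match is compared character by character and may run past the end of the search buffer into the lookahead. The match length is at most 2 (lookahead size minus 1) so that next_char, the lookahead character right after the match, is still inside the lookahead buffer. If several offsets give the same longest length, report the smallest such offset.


Try each offset into the search buffer:
  offset=1 (pos 6, char 'e'): match length 1
  offset=2 (pos 5, char 'e'): match length 1
  offset=3 (pos 4, char 'e'): match length 1
  offset=4 (pos 3, char 'e'): match length 1
  offset=5 (pos 2, char 'e'): match length 1
  offset=6 (pos 1, char 'b'): match length 0
  offset=7 (pos 0, char 'e'): match length 2
Longest match has length 2 at offset 7.
next_char = character at position 7 + 2 = 9 -> 'd'

Best match: offset=7, length=2 (matching 'eb' starting at position 0)
LZ77 triple: (7, 2, 'd')


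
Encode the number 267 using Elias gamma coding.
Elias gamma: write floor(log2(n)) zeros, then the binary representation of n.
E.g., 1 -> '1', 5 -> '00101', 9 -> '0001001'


num_bits = floor(log2(267)) + 1 = 9
leading_zeros = num_bits - 1 = 8
binary(267) = 100001011

Elias gamma(267) = '00000000' + '100001011' = 00000000100001011 (17 bits)


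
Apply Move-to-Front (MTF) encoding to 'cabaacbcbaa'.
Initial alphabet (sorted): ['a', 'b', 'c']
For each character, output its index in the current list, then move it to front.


MTF encoding:
'c': index 2 in ['a', 'b', 'c'] -> ['c', 'a', 'b']
'a': index 1 in ['c', 'a', 'b'] -> ['a', 'c', 'b']
'b': index 2 in ['a', 'c', 'b'] -> ['b', 'a', 'c']
'a': index 1 in ['b', 'a', 'c'] -> ['a', 'b', 'c']
'a': index 0 in ['a', 'b', 'c'] -> ['a', 'b', 'c']
'c': index 2 in ['a', 'b', 'c'] -> ['c', 'a', 'b']
'b': index 2 in ['c', 'a', 'b'] -> ['b', 'c', 'a']
'c': index 1 in ['b', 'c', 'a'] -> ['c', 'b', 'a']
'b': index 1 in ['c', 'b', 'a'] -> ['b', 'c', 'a']
'a': index 2 in ['b', 'c', 'a'] -> ['a', 'b', 'c']
'a': index 0 in ['a', 'b', 'c'] -> ['a', 'b', 'c']


Output: [2, 1, 2, 1, 0, 2, 2, 1, 1, 2, 0]


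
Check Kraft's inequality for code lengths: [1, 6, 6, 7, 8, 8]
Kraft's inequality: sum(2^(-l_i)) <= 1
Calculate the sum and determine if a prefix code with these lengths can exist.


Sum = 2^(-1) + 2^(-6) + 2^(-6) + 2^(-7) + 2^(-8) + 2^(-8)
    = 0.5 + 0.015625 + 0.015625 + 0.0078125 + 0.00390625 + 0.00390625
    = 140/256 = 0.546875
Since 0.546875 <= 1, Kraft's inequality IS satisfied.
A prefix code with these lengths CAN exist.

Kraft sum = 0.546875. Satisfied.


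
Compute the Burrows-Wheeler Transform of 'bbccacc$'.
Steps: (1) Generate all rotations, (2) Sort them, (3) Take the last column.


Rotations (sorted):
  0: $bbccacc -> last char: c
  1: acc$bbcc -> last char: c
  2: bbccacc$ -> last char: $
  3: bccacc$b -> last char: b
  4: c$bbccac -> last char: c
  5: cacc$bbc -> last char: c
  6: cc$bbcca -> last char: a
  7: ccacc$bb -> last char: b


BWT = cc$bccab


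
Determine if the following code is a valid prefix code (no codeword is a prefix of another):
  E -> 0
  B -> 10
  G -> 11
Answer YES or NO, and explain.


Checking each pair (does one codeword prefix another?):
  E='0' vs B='10': no prefix
  E='0' vs G='11': no prefix
  B='10' vs E='0': no prefix
  B='10' vs G='11': no prefix
  G='11' vs E='0': no prefix
  G='11' vs B='10': no prefix
No violation found over all pairs.

YES -- this is a valid prefix code. No codeword is a prefix of any other codeword.


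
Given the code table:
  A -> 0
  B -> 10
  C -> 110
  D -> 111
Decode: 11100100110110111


Decoding:
111 -> D
0 -> A
0 -> A
10 -> B
0 -> A
110 -> C
110 -> C
111 -> D


Result: DAABACCD


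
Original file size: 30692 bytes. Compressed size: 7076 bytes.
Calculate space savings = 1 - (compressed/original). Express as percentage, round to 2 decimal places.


ratio = compressed/original = 7076/30692 = 0.230549
savings = 1 - ratio = 1 - 0.230549 = 0.769451
as a percentage: 0.769451 * 100 = 76.95%

Space savings = 1 - 7076/30692 = 76.95%


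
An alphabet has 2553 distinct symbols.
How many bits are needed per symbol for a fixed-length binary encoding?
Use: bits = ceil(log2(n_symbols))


log2(2553) = 11.318
Bracket: 2^11 = 2048 < 2553 <= 2^12 = 4096
So ceil(log2(2553)) = 12

bits = ceil(log2(2553)) = ceil(11.318) = 12 bits


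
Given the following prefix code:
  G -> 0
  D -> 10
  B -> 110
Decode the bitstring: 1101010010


Decoding step by step:
Bits 110 -> B
Bits 10 -> D
Bits 10 -> D
Bits 0 -> G
Bits 10 -> D


Decoded message: BDDGD


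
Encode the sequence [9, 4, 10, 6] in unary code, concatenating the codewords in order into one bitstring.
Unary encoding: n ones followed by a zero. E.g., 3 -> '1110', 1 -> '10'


Encode each number as n ones followed by a terminating 0:
  9 -> 1111111110 (10 bits)
  4 -> 11110 (5 bits)
  10 -> 11111111110 (11 bits)
  6 -> 1111110 (7 bits)
Total length = 10 + 5 + 11 + 7 = 33 bits.

Unary([9, 4, 10, 6]) = 111111111011110111111111101111110 (33 bits)


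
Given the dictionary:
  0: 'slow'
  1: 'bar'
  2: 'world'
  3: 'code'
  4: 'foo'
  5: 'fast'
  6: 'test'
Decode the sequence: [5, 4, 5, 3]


Look up each index in the dictionary:
  5 -> 'fast'
  4 -> 'foo'
  5 -> 'fast'
  3 -> 'code'

Decoded: "fast foo fast code"


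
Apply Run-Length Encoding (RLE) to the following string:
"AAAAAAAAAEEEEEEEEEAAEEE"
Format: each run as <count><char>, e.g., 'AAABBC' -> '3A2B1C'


Scanning runs left to right:
  i=0: run of 'A' x 9 -> '9A'
  i=9: run of 'E' x 9 -> '9E'
  i=18: run of 'A' x 2 -> '2A'
  i=20: run of 'E' x 3 -> '3E'

RLE = 9A9E2A3E


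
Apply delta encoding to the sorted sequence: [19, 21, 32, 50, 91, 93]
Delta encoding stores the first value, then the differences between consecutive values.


First value: 19
Deltas:
  21 - 19 = 2
  32 - 21 = 11
  50 - 32 = 18
  91 - 50 = 41
  93 - 91 = 2


Delta encoded: [19, 2, 11, 18, 41, 2]


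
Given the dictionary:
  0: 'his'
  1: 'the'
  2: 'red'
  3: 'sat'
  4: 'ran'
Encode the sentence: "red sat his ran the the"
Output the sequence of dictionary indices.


Look up each word in the dictionary:
  'red' -> 2
  'sat' -> 3
  'his' -> 0
  'ran' -> 4
  'the' -> 1
  'the' -> 1

Encoded: [2, 3, 0, 4, 1, 1]


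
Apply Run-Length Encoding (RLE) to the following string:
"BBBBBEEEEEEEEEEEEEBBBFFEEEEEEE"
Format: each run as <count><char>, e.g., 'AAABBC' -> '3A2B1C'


Scanning runs left to right:
  i=0: run of 'B' x 5 -> '5B'
  i=5: run of 'E' x 13 -> '13E'
  i=18: run of 'B' x 3 -> '3B'
  i=21: run of 'F' x 2 -> '2F'
  i=23: run of 'E' x 7 -> '7E'

RLE = 5B13E3B2F7E


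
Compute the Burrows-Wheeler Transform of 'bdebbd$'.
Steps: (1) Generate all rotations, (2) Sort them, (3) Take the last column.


Rotations (sorted):
  0: $bdebbd -> last char: d
  1: bbd$bde -> last char: e
  2: bd$bdeb -> last char: b
  3: bdebbd$ -> last char: $
  4: d$bdebb -> last char: b
  5: debbd$b -> last char: b
  6: ebbd$bd -> last char: d


BWT = deb$bbd


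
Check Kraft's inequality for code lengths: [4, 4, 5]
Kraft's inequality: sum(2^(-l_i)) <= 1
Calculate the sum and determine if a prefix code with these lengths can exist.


Sum = 2^(-4) + 2^(-4) + 2^(-5)
    = 0.0625 + 0.0625 + 0.03125
    = 5/32 = 0.15625
Since 0.15625 <= 1, Kraft's inequality IS satisfied.
A prefix code with these lengths CAN exist.

Kraft sum = 0.15625. Satisfied.


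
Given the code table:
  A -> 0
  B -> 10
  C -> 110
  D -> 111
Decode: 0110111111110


Decoding:
0 -> A
110 -> C
111 -> D
111 -> D
110 -> C


Result: ACDDC


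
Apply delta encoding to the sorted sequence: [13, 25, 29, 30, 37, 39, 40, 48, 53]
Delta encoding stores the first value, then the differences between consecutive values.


First value: 13
Deltas:
  25 - 13 = 12
  29 - 25 = 4
  30 - 29 = 1
  37 - 30 = 7
  39 - 37 = 2
  40 - 39 = 1
  48 - 40 = 8
  53 - 48 = 5


Delta encoded: [13, 12, 4, 1, 7, 2, 1, 8, 5]


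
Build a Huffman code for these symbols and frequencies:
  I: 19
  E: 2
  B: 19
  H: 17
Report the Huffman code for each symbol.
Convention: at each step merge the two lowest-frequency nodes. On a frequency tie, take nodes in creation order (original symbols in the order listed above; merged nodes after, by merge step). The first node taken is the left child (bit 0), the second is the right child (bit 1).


Huffman tree construction:
Step 1: Merge E(2) + H(17) = 19
Step 2: Merge I(19) + B(19) = 38
Step 3: Merge (E+H)(19) + (I+B)(38) = 57
Read each symbol's code off the tree from the root (left child = 0, right child = 1).

Codes:
  I: 10 (length 2)
  E: 00 (length 2)
  B: 11 (length 2)
  H: 01 (length 2)
Average code length: 114/57 = 2.0000 bits/symbol


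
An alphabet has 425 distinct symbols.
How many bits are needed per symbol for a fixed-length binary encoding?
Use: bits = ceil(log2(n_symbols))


log2(425) = 8.7313
Bracket: 2^8 = 256 < 425 <= 2^9 = 512
So ceil(log2(425)) = 9

bits = ceil(log2(425)) = ceil(8.7313) = 9 bits


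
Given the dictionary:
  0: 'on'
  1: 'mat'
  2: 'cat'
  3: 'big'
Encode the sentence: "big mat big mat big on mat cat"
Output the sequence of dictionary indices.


Look up each word in the dictionary:
  'big' -> 3
  'mat' -> 1
  'big' -> 3
  'mat' -> 1
  'big' -> 3
  'on' -> 0
  'mat' -> 1
  'cat' -> 2

Encoded: [3, 1, 3, 1, 3, 0, 1, 2]


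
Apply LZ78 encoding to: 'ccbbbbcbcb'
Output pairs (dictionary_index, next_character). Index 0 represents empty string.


LZ78 encoding steps:
Dictionary: {0: ''}
Step 1: w='' (idx 0), next='c' -> output (0, 'c'), add 'c' as idx 1
Step 2: w='c' (idx 1), next='b' -> output (1, 'b'), add 'cb' as idx 2
Step 3: w='' (idx 0), next='b' -> output (0, 'b'), add 'b' as idx 3
Step 4: w='b' (idx 3), next='b' -> output (3, 'b'), add 'bb' as idx 4
Step 5: w='cb' (idx 2), next='c' -> output (2, 'c'), add 'cbc' as idx 5
Step 6: w='b' (idx 3), end of input -> output (3, '')


Encoded: [(0, 'c'), (1, 'b'), (0, 'b'), (3, 'b'), (2, 'c'), (3, '')]


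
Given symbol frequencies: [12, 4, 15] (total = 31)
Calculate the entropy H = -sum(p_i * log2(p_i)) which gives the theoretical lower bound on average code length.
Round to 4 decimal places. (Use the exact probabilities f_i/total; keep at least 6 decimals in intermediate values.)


Per-symbol terms -p_i * log2(p_i) with p_i = f_i/31:
  p = 12/31 = 0.387097: log2(p) = -1.369234, -p*log2(p) = 0.530026
  p = 4/31 = 0.129032: log2(p) = -2.954196, -p*log2(p) = 0.381187
  p = 15/31 = 0.483871: log2(p) = -1.047306, -p*log2(p) = 0.506761
H = 0.530026 + 0.381187 + 0.506761 = 1.417974

H = 1.418 bits/symbol


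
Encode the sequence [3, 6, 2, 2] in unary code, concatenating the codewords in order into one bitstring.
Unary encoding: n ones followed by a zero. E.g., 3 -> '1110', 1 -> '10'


Encode each number as n ones followed by a terminating 0:
  3 -> 1110 (4 bits)
  6 -> 1111110 (7 bits)
  2 -> 110 (3 bits)
  2 -> 110 (3 bits)
Total length = 4 + 7 + 3 + 3 = 17 bits.

Unary([3, 6, 2, 2]) = 11101111110110110 (17 bits)


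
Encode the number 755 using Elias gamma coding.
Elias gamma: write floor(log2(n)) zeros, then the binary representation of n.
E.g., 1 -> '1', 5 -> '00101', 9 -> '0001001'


num_bits = floor(log2(755)) + 1 = 10
leading_zeros = num_bits - 1 = 9
binary(755) = 1011110011

Elias gamma(755) = '000000000' + '1011110011' = 0000000001011110011 (19 bits)


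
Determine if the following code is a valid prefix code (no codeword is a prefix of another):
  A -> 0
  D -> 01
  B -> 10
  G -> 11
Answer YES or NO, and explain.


Checking each pair (does one codeword prefix another?):
  A='0' vs D='01': prefix -- VIOLATION

NO -- this is NOT a valid prefix code. A (0) is a prefix of D (01).


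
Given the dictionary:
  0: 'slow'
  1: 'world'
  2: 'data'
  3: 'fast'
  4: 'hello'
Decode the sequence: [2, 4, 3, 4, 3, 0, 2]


Look up each index in the dictionary:
  2 -> 'data'
  4 -> 'hello'
  3 -> 'fast'
  4 -> 'hello'
  3 -> 'fast'
  0 -> 'slow'
  2 -> 'data'

Decoded: "data hello fast hello fast slow data"


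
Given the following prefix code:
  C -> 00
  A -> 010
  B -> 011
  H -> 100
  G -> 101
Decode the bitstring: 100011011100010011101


Decoding step by step:
Bits 100 -> H
Bits 011 -> B
Bits 011 -> B
Bits 100 -> H
Bits 010 -> A
Bits 011 -> B
Bits 101 -> G


Decoded message: HBBHABG


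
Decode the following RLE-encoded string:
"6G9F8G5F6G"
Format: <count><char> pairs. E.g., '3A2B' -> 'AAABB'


Expanding each <count><char> pair:
  6G -> 'GGGGGG'
  9F -> 'FFFFFFFFF'
  8G -> 'GGGGGGGG'
  5F -> 'FFFFF'
  6G -> 'GGGGGG'

Decoded = GGGGGGFFFFFFFFFGGGGGGGGFFFFFGGGGGG


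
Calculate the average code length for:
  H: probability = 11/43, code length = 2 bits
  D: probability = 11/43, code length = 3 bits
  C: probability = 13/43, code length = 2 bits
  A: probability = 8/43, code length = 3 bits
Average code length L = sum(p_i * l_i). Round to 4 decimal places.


Weighted contributions p_i * l_i:
  H: (11/43) * 2 = 22/43
  D: (11/43) * 3 = 33/43
  C: (13/43) * 2 = 26/43
  A: (8/43) * 3 = 24/43
Sum = (22 + 33 + 26 + 24)/43 = 105/43

L = 105/43 = 2.4419 bits/symbol


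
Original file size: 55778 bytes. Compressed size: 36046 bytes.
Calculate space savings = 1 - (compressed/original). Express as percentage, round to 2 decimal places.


ratio = compressed/original = 36046/55778 = 0.64624
savings = 1 - ratio = 1 - 0.64624 = 0.35376
as a percentage: 0.35376 * 100 = 35.38%

Space savings = 1 - 36046/55778 = 35.38%


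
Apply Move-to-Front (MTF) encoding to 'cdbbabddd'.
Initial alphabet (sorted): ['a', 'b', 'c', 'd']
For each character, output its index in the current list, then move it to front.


MTF encoding:
'c': index 2 in ['a', 'b', 'c', 'd'] -> ['c', 'a', 'b', 'd']
'd': index 3 in ['c', 'a', 'b', 'd'] -> ['d', 'c', 'a', 'b']
'b': index 3 in ['d', 'c', 'a', 'b'] -> ['b', 'd', 'c', 'a']
'b': index 0 in ['b', 'd', 'c', 'a'] -> ['b', 'd', 'c', 'a']
'a': index 3 in ['b', 'd', 'c', 'a'] -> ['a', 'b', 'd', 'c']
'b': index 1 in ['a', 'b', 'd', 'c'] -> ['b', 'a', 'd', 'c']
'd': index 2 in ['b', 'a', 'd', 'c'] -> ['d', 'b', 'a', 'c']
'd': index 0 in ['d', 'b', 'a', 'c'] -> ['d', 'b', 'a', 'c']
'd': index 0 in ['d', 'b', 'a', 'c'] -> ['d', 'b', 'a', 'c']


Output: [2, 3, 3, 0, 3, 1, 2, 0, 0]


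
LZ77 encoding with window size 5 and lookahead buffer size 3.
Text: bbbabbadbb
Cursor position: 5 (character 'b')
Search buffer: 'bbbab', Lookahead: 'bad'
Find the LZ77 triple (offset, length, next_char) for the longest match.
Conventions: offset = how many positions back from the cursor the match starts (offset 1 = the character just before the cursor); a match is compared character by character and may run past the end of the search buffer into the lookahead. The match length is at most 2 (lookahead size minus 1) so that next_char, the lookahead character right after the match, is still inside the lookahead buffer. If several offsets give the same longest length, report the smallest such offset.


Try each offset into the search buffer:
  offset=1 (pos 4, char 'b'): match length 1
  offset=2 (pos 3, char 'a'): match length 0
  offset=3 (pos 2, char 'b'): match length 2
  offset=4 (pos 1, char 'b'): match length 1
  offset=5 (pos 0, char 'b'): match length 1
Longest match has length 2 at offset 3.
next_char = character at position 5 + 2 = 7 -> 'd'

Best match: offset=3, length=2 (matching 'ba' starting at position 2)
LZ77 triple: (3, 2, 'd')


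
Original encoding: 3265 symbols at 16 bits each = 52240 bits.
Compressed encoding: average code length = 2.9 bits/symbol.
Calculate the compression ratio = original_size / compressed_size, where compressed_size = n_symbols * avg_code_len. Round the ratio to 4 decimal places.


original_size = n_symbols * orig_bits = 3265 * 16 = 52240 bits
compressed_size = n_symbols * avg_code_len = 3265 * 2.9 = 9468.5 bits
ratio = original_size / compressed_size = 52240 / 9468.5 = 5.5172

Compression ratio = 5.5172


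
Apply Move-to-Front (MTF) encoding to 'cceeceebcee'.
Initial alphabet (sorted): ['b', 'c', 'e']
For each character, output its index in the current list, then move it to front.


MTF encoding:
'c': index 1 in ['b', 'c', 'e'] -> ['c', 'b', 'e']
'c': index 0 in ['c', 'b', 'e'] -> ['c', 'b', 'e']
'e': index 2 in ['c', 'b', 'e'] -> ['e', 'c', 'b']
'e': index 0 in ['e', 'c', 'b'] -> ['e', 'c', 'b']
'c': index 1 in ['e', 'c', 'b'] -> ['c', 'e', 'b']
'e': index 1 in ['c', 'e', 'b'] -> ['e', 'c', 'b']
'e': index 0 in ['e', 'c', 'b'] -> ['e', 'c', 'b']
'b': index 2 in ['e', 'c', 'b'] -> ['b', 'e', 'c']
'c': index 2 in ['b', 'e', 'c'] -> ['c', 'b', 'e']
'e': index 2 in ['c', 'b', 'e'] -> ['e', 'c', 'b']
'e': index 0 in ['e', 'c', 'b'] -> ['e', 'c', 'b']


Output: [1, 0, 2, 0, 1, 1, 0, 2, 2, 2, 0]


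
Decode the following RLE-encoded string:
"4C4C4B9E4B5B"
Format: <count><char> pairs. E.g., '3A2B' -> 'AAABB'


Expanding each <count><char> pair:
  4C -> 'CCCC'
  4C -> 'CCCC'
  4B -> 'BBBB'
  9E -> 'EEEEEEEEE'
  4B -> 'BBBB'
  5B -> 'BBBBB'

Decoded = CCCCCCCCBBBBEEEEEEEEEBBBBBBBBB


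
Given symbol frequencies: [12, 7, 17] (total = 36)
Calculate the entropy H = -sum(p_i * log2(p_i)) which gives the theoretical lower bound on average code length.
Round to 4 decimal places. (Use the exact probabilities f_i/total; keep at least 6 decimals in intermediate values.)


Per-symbol terms -p_i * log2(p_i) with p_i = f_i/36:
  p = 12/36 = 0.333333: log2(p) = -1.584963, -p*log2(p) = 0.528321
  p = 7/36 = 0.194444: log2(p) = -2.362570, -p*log2(p) = 0.459389
  p = 17/36 = 0.472222: log2(p) = -1.082462, -p*log2(p) = 0.511163
H = 0.528321 + 0.459389 + 0.511163 = 1.498873

H = 1.4989 bits/symbol


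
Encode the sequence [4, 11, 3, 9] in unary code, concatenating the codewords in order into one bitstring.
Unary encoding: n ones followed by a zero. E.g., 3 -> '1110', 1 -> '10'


Encode each number as n ones followed by a terminating 0:
  4 -> 11110 (5 bits)
  11 -> 111111111110 (12 bits)
  3 -> 1110 (4 bits)
  9 -> 1111111110 (10 bits)
Total length = 5 + 12 + 4 + 10 = 31 bits.

Unary([4, 11, 3, 9]) = 1111011111111111011101111111110 (31 bits)


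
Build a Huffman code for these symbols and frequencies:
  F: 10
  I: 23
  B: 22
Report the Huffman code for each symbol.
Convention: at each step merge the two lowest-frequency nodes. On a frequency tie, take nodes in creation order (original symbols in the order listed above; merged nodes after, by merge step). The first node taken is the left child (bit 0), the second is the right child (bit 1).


Huffman tree construction:
Step 1: Merge F(10) + B(22) = 32
Step 2: Merge I(23) + (F+B)(32) = 55
Read each symbol's code off the tree from the root (left child = 0, right child = 1).

Codes:
  F: 10 (length 2)
  I: 0 (length 1)
  B: 11 (length 2)
Average code length: 87/55 = 1.5818 bits/symbol


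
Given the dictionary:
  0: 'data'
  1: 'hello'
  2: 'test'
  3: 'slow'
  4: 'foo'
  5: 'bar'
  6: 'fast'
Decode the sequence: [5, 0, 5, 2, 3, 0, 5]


Look up each index in the dictionary:
  5 -> 'bar'
  0 -> 'data'
  5 -> 'bar'
  2 -> 'test'
  3 -> 'slow'
  0 -> 'data'
  5 -> 'bar'

Decoded: "bar data bar test slow data bar"


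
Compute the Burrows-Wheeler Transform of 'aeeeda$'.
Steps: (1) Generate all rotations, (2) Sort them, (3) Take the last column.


Rotations (sorted):
  0: $aeeeda -> last char: a
  1: a$aeeed -> last char: d
  2: aeeeda$ -> last char: $
  3: da$aeee -> last char: e
  4: eda$aee -> last char: e
  5: eeda$ae -> last char: e
  6: eeeda$a -> last char: a


BWT = ad$eeea


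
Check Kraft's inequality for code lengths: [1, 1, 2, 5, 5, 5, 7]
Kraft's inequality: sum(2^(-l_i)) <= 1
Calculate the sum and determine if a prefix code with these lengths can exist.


Sum = 2^(-1) + 2^(-1) + 2^(-2) + 2^(-5) + 2^(-5) + 2^(-5) + 2^(-7)
    = 0.5 + 0.5 + 0.25 + 0.03125 + 0.03125 + 0.03125 + 0.0078125
    = 173/128 = 1.3515625
Since 1.3515625 > 1, Kraft's inequality is NOT satisfied.
A prefix code with these lengths CANNOT exist.

Kraft sum = 1.3515625. Not satisfied.


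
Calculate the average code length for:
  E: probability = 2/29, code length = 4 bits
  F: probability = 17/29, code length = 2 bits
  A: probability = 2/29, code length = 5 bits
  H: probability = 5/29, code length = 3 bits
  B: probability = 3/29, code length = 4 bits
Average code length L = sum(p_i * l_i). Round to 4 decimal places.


Weighted contributions p_i * l_i:
  E: (2/29) * 4 = 8/29
  F: (17/29) * 2 = 34/29
  A: (2/29) * 5 = 10/29
  H: (5/29) * 3 = 15/29
  B: (3/29) * 4 = 12/29
Sum = (8 + 34 + 10 + 15 + 12)/29 = 79/29

L = 79/29 = 2.7241 bits/symbol


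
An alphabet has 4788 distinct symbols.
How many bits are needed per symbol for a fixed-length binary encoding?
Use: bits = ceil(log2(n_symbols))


log2(4788) = 12.2252
Bracket: 2^12 = 4096 < 4788 <= 2^13 = 8192
So ceil(log2(4788)) = 13

bits = ceil(log2(4788)) = ceil(12.2252) = 13 bits


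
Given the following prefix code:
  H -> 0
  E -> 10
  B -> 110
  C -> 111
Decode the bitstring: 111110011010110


Decoding step by step:
Bits 111 -> C
Bits 110 -> B
Bits 0 -> H
Bits 110 -> B
Bits 10 -> E
Bits 110 -> B


Decoded message: CBHBEB


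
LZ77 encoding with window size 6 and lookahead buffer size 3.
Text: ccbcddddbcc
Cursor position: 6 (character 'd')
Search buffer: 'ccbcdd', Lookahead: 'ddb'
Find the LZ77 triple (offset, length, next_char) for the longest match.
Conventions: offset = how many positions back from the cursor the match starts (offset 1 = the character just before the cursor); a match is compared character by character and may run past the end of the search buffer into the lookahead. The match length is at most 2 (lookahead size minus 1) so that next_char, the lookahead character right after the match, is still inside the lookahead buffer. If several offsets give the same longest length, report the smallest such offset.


Try each offset into the search buffer:
  offset=1 (pos 5, char 'd'): match length 2
  offset=2 (pos 4, char 'd'): match length 2
  offset=3 (pos 3, char 'c'): match length 0
  offset=4 (pos 2, char 'b'): match length 0
  offset=5 (pos 1, char 'c'): match length 0
  offset=6 (pos 0, char 'c'): match length 0
Longest match has length 2, found at offsets 1, 2; take the smallest, offset 1.
next_char = character at position 6 + 2 = 8 -> 'b'

Best match: offset=1, length=2 (matching 'dd' starting at position 5)
LZ77 triple: (1, 2, 'b')


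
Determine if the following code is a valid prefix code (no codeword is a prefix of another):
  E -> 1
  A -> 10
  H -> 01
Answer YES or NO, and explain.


Checking each pair (does one codeword prefix another?):
  E='1' vs A='10': prefix -- VIOLATION

NO -- this is NOT a valid prefix code. E (1) is a prefix of A (10).


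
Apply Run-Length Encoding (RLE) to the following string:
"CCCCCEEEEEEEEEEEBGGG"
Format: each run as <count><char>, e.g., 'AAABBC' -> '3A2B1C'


Scanning runs left to right:
  i=0: run of 'C' x 5 -> '5C'
  i=5: run of 'E' x 11 -> '11E'
  i=16: run of 'B' x 1 -> '1B'
  i=17: run of 'G' x 3 -> '3G'

RLE = 5C11E1B3G


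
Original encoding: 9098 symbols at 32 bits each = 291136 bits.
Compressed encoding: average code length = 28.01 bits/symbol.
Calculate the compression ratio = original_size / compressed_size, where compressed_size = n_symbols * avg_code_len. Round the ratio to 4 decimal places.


original_size = n_symbols * orig_bits = 9098 * 32 = 291136 bits
compressed_size = n_symbols * avg_code_len = 9098 * 28.01 = 254834.98 bits
ratio = original_size / compressed_size = 291136 / 254834.98 = 1.1424

Compression ratio = 1.1424


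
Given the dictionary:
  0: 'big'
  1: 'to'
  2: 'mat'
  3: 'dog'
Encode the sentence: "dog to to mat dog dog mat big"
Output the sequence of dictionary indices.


Look up each word in the dictionary:
  'dog' -> 3
  'to' -> 1
  'to' -> 1
  'mat' -> 2
  'dog' -> 3
  'dog' -> 3
  'mat' -> 2
  'big' -> 0

Encoded: [3, 1, 1, 2, 3, 3, 2, 0]


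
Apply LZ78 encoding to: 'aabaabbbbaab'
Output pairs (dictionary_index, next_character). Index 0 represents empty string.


LZ78 encoding steps:
Dictionary: {0: ''}
Step 1: w='' (idx 0), next='a' -> output (0, 'a'), add 'a' as idx 1
Step 2: w='a' (idx 1), next='b' -> output (1, 'b'), add 'ab' as idx 2
Step 3: w='a' (idx 1), next='a' -> output (1, 'a'), add 'aa' as idx 3
Step 4: w='' (idx 0), next='b' -> output (0, 'b'), add 'b' as idx 4
Step 5: w='b' (idx 4), next='b' -> output (4, 'b'), add 'bb' as idx 5
Step 6: w='b' (idx 4), next='a' -> output (4, 'a'), add 'ba' as idx 6
Step 7: w='ab' (idx 2), end of input -> output (2, '')


Encoded: [(0, 'a'), (1, 'b'), (1, 'a'), (0, 'b'), (4, 'b'), (4, 'a'), (2, '')]


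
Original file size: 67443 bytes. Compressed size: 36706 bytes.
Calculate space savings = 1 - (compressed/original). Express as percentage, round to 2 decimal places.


ratio = compressed/original = 36706/67443 = 0.544252
savings = 1 - ratio = 1 - 0.544252 = 0.455748
as a percentage: 0.455748 * 100 = 45.57%

Space savings = 1 - 36706/67443 = 45.57%


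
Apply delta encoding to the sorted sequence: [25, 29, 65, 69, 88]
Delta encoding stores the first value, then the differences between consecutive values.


First value: 25
Deltas:
  29 - 25 = 4
  65 - 29 = 36
  69 - 65 = 4
  88 - 69 = 19


Delta encoded: [25, 4, 36, 4, 19]


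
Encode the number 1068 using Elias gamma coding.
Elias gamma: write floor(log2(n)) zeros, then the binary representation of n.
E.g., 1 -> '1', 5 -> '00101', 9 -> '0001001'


num_bits = floor(log2(1068)) + 1 = 11
leading_zeros = num_bits - 1 = 10
binary(1068) = 10000101100

Elias gamma(1068) = '0000000000' + '10000101100' = 000000000010000101100 (21 bits)


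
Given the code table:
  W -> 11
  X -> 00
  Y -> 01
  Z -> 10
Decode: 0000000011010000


Decoding:
00 -> X
00 -> X
00 -> X
00 -> X
11 -> W
01 -> Y
00 -> X
00 -> X


Result: XXXXWYXX


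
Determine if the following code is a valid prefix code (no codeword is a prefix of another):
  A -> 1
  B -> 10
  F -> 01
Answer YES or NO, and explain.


Checking each pair (does one codeword prefix another?):
  A='1' vs B='10': prefix -- VIOLATION

NO -- this is NOT a valid prefix code. A (1) is a prefix of B (10).


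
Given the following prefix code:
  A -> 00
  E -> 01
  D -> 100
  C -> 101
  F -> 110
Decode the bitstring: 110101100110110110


Decoding step by step:
Bits 110 -> F
Bits 101 -> C
Bits 100 -> D
Bits 110 -> F
Bits 110 -> F
Bits 110 -> F


Decoded message: FCDFFF


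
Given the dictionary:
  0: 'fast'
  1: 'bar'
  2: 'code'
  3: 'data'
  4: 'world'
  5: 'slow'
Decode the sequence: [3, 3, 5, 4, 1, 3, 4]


Look up each index in the dictionary:
  3 -> 'data'
  3 -> 'data'
  5 -> 'slow'
  4 -> 'world'
  1 -> 'bar'
  3 -> 'data'
  4 -> 'world'

Decoded: "data data slow world bar data world"


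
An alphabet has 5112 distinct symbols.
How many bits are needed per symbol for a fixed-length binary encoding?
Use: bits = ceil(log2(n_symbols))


log2(5112) = 12.3197
Bracket: 2^12 = 4096 < 5112 <= 2^13 = 8192
So ceil(log2(5112)) = 13

bits = ceil(log2(5112)) = ceil(12.3197) = 13 bits


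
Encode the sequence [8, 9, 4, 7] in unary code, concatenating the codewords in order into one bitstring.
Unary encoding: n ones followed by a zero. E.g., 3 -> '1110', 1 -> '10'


Encode each number as n ones followed by a terminating 0:
  8 -> 111111110 (9 bits)
  9 -> 1111111110 (10 bits)
  4 -> 11110 (5 bits)
  7 -> 11111110 (8 bits)
Total length = 9 + 10 + 5 + 8 = 32 bits.

Unary([8, 9, 4, 7]) = 11111111011111111101111011111110 (32 bits)


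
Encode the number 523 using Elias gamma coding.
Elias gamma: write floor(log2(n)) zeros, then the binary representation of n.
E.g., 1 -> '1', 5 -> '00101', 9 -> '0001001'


num_bits = floor(log2(523)) + 1 = 10
leading_zeros = num_bits - 1 = 9
binary(523) = 1000001011

Elias gamma(523) = '000000000' + '1000001011' = 0000000001000001011 (19 bits)


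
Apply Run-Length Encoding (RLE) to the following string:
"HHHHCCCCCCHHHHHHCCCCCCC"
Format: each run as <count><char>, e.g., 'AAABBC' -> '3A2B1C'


Scanning runs left to right:
  i=0: run of 'H' x 4 -> '4H'
  i=4: run of 'C' x 6 -> '6C'
  i=10: run of 'H' x 6 -> '6H'
  i=16: run of 'C' x 7 -> '7C'

RLE = 4H6C6H7C


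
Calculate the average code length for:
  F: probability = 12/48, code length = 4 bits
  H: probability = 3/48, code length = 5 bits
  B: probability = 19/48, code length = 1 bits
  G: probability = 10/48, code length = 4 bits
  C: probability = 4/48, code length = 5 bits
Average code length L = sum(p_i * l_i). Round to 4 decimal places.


Weighted contributions p_i * l_i:
  F: (12/48) * 4 = 48/48
  H: (3/48) * 5 = 15/48
  B: (19/48) * 1 = 19/48
  G: (10/48) * 4 = 40/48
  C: (4/48) * 5 = 20/48
Sum = (48 + 15 + 19 + 40 + 20)/48 = 142/48

L = 142/48 = 2.9583 bits/symbol


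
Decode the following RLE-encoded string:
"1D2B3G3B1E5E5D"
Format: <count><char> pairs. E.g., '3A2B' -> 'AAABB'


Expanding each <count><char> pair:
  1D -> 'D'
  2B -> 'BB'
  3G -> 'GGG'
  3B -> 'BBB'
  1E -> 'E'
  5E -> 'EEEEE'
  5D -> 'DDDDD'

Decoded = DBBGGGBBBEEEEEEDDDDD


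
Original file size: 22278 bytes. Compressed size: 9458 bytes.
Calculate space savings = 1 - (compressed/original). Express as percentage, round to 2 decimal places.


ratio = compressed/original = 9458/22278 = 0.424544
savings = 1 - ratio = 1 - 0.424544 = 0.575456
as a percentage: 0.575456 * 100 = 57.55%

Space savings = 1 - 9458/22278 = 57.55%


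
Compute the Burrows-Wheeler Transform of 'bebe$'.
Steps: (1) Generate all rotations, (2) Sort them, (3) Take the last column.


Rotations (sorted):
  0: $bebe -> last char: e
  1: be$be -> last char: e
  2: bebe$ -> last char: $
  3: e$beb -> last char: b
  4: ebe$b -> last char: b


BWT = ee$bb


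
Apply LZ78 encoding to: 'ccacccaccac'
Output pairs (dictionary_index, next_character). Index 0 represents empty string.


LZ78 encoding steps:
Dictionary: {0: ''}
Step 1: w='' (idx 0), next='c' -> output (0, 'c'), add 'c' as idx 1
Step 2: w='c' (idx 1), next='a' -> output (1, 'a'), add 'ca' as idx 2
Step 3: w='c' (idx 1), next='c' -> output (1, 'c'), add 'cc' as idx 3
Step 4: w='ca' (idx 2), next='c' -> output (2, 'c'), add 'cac' as idx 4
Step 5: w='cac' (idx 4), end of input -> output (4, '')


Encoded: [(0, 'c'), (1, 'a'), (1, 'c'), (2, 'c'), (4, '')]


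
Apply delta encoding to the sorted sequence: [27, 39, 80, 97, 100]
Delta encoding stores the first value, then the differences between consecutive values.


First value: 27
Deltas:
  39 - 27 = 12
  80 - 39 = 41
  97 - 80 = 17
  100 - 97 = 3


Delta encoded: [27, 12, 41, 17, 3]


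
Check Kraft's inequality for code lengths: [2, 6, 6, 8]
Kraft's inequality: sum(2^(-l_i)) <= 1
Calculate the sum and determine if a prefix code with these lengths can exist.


Sum = 2^(-2) + 2^(-6) + 2^(-6) + 2^(-8)
    = 0.25 + 0.015625 + 0.015625 + 0.00390625
    = 73/256 = 0.28515625
Since 0.28515625 <= 1, Kraft's inequality IS satisfied.
A prefix code with these lengths CAN exist.

Kraft sum = 0.28515625. Satisfied.


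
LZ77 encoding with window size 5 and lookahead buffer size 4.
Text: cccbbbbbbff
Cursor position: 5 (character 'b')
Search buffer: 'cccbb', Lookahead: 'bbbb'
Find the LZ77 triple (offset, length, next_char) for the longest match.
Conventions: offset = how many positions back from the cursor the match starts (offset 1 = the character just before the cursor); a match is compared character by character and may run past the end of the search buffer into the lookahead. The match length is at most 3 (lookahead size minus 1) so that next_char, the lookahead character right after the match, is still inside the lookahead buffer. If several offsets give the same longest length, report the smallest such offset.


Try each offset into the search buffer:
  offset=1 (pos 4, char 'b'): match length 3
  offset=2 (pos 3, char 'b'): match length 3
  offset=3 (pos 2, char 'c'): match length 0
  offset=4 (pos 1, char 'c'): match length 0
  offset=5 (pos 0, char 'c'): match length 0
Longest match has length 3, found at offsets 1, 2; take the smallest, offset 1.
next_char = character at position 5 + 3 = 8 -> 'b'

Best match: offset=1, length=3 (matching 'bbb' starting at position 4)
LZ77 triple: (1, 3, 'b')


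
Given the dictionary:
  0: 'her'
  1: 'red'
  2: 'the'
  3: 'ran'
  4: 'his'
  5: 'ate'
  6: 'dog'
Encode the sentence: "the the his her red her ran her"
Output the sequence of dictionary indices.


Look up each word in the dictionary:
  'the' -> 2
  'the' -> 2
  'his' -> 4
  'her' -> 0
  'red' -> 1
  'her' -> 0
  'ran' -> 3
  'her' -> 0

Encoded: [2, 2, 4, 0, 1, 0, 3, 0]


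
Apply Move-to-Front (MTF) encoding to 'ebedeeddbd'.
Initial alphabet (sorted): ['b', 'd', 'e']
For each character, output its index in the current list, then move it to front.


MTF encoding:
'e': index 2 in ['b', 'd', 'e'] -> ['e', 'b', 'd']
'b': index 1 in ['e', 'b', 'd'] -> ['b', 'e', 'd']
'e': index 1 in ['b', 'e', 'd'] -> ['e', 'b', 'd']
'd': index 2 in ['e', 'b', 'd'] -> ['d', 'e', 'b']
'e': index 1 in ['d', 'e', 'b'] -> ['e', 'd', 'b']
'e': index 0 in ['e', 'd', 'b'] -> ['e', 'd', 'b']
'd': index 1 in ['e', 'd', 'b'] -> ['d', 'e', 'b']
'd': index 0 in ['d', 'e', 'b'] -> ['d', 'e', 'b']
'b': index 2 in ['d', 'e', 'b'] -> ['b', 'd', 'e']
'd': index 1 in ['b', 'd', 'e'] -> ['d', 'b', 'e']


Output: [2, 1, 1, 2, 1, 0, 1, 0, 2, 1]


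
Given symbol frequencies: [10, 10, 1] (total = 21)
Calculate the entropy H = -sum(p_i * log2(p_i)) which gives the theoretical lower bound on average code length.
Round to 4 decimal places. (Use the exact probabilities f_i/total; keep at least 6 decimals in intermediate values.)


Per-symbol terms -p_i * log2(p_i) with p_i = f_i/21:
  p = 10/21 = 0.476190: log2(p) = -1.070389, -p*log2(p) = 0.509709
  p = 10/21 = 0.476190: log2(p) = -1.070389, -p*log2(p) = 0.509709
  p = 1/21 = 0.047619: log2(p) = -4.392317, -p*log2(p) = 0.209158
H = 0.509709 + 0.509709 + 0.209158 = 1.228576

H = 1.2286 bits/symbol


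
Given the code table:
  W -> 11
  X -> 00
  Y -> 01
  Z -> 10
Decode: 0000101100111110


Decoding:
00 -> X
00 -> X
10 -> Z
11 -> W
00 -> X
11 -> W
11 -> W
10 -> Z


Result: XXZWXWWZ


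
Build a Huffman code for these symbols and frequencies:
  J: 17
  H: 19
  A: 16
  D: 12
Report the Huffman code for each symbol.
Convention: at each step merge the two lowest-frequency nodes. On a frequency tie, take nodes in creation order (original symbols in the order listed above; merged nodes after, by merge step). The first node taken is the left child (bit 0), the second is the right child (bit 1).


Huffman tree construction:
Step 1: Merge D(12) + A(16) = 28
Step 2: Merge J(17) + H(19) = 36
Step 3: Merge (D+A)(28) + (J+H)(36) = 64
Read each symbol's code off the tree from the root (left child = 0, right child = 1).

Codes:
  J: 10 (length 2)
  H: 11 (length 2)
  A: 01 (length 2)
  D: 00 (length 2)
Average code length: 128/64 = 2.0000 bits/symbol


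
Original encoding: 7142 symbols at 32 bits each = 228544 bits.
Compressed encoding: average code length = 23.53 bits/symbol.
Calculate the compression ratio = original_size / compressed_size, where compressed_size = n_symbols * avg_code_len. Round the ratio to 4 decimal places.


original_size = n_symbols * orig_bits = 7142 * 32 = 228544 bits
compressed_size = n_symbols * avg_code_len = 7142 * 23.53 = 168051.26 bits
ratio = original_size / compressed_size = 228544 / 168051.26 = 1.36

Compression ratio = 1.36


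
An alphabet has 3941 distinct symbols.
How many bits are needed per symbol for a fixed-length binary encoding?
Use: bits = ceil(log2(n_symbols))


log2(3941) = 11.9443
Bracket: 2^11 = 2048 < 3941 <= 2^12 = 4096
So ceil(log2(3941)) = 12

bits = ceil(log2(3941)) = ceil(11.9443) = 12 bits


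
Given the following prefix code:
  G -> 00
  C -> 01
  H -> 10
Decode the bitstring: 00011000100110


Decoding step by step:
Bits 00 -> G
Bits 01 -> C
Bits 10 -> H
Bits 00 -> G
Bits 10 -> H
Bits 01 -> C
Bits 10 -> H


Decoded message: GCHGHCH


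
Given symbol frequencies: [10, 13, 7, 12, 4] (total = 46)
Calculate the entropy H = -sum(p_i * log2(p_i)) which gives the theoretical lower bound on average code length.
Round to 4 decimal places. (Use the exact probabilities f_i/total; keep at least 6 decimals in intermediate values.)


Per-symbol terms -p_i * log2(p_i) with p_i = f_i/46:
  p = 10/46 = 0.217391: log2(p) = -2.201634, -p*log2(p) = 0.478616
  p = 13/46 = 0.282609: log2(p) = -1.823122, -p*log2(p) = 0.515230
  p = 7/46 = 0.152174: log2(p) = -2.716207, -p*log2(p) = 0.413336
  p = 12/46 = 0.260870: log2(p) = -1.938599, -p*log2(p) = 0.505722
  p = 4/46 = 0.086957: log2(p) = -3.523562, -p*log2(p) = 0.306397
H = 0.478616 + 0.515230 + 0.413336 + 0.505722 + 0.306397 = 2.219301

H = 2.2193 bits/symbol
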